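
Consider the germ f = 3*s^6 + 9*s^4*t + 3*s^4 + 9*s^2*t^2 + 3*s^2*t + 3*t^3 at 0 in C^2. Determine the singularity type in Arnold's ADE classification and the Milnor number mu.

The Hessian of f at 0 is [[0, 0], [0, 0]] with rank 0, so corank 2. A Groebner basis of the Jacobian ideal J(f) in C{s,t} is {t^3, s^2 + 3*t^2, s*t}; counting standard monomials gives mu = 4. Corank 2; j^3 = 3*t*(s^2 + t^2) splits into three distinct lines over C (the quadratic factor has nonzero discriminant), so D_4.

Type D_4, Milnor number mu = 4.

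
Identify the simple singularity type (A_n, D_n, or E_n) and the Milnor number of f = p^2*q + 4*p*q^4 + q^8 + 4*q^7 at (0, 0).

The Hessian of f at 0 has rank 0. Corank 2; j^3 = p^2*q has shape L^2 M (L != M), so D-series; mu = 9 gives D_9.

Type D_{9}, Milnor number mu = 9.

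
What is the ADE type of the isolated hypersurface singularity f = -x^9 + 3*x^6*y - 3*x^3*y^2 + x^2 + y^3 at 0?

A_{2}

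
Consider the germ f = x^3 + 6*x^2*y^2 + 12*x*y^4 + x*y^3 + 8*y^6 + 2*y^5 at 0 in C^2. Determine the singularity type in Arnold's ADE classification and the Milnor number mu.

Type E_{7}, Milnor number mu = 7.

The Hessian of f at 0 is [[0, 0], [0, 0]] with rank 0, so corank 2. A Groebner basis of the Jacobian ideal J(f) in C{x,y} is {-x^2/4 + y^4 - y^3/12, x^3, x^2*y + x^2/12 + y^3/36, x^2/2 + x*y^2 + y^3/6}; counting standard monomials gives mu = 7. Corank 2; j^3 = x^3 is a perfect cube, so E-series; the 4-jet and mu = 7 give E_7.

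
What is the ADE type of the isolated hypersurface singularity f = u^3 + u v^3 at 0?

E_7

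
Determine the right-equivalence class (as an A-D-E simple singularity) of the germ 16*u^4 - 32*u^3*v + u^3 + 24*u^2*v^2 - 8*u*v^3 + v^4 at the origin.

E_{6}

The Hessian of f at 0 has rank 0. Corank 2; j^3 = u^3 is a perfect cube, so E-series; the 4-jet and mu = 6 give E_6.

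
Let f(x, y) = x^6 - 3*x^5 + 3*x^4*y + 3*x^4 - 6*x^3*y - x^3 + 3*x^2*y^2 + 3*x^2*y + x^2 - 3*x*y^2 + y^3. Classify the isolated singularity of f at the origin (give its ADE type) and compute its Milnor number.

Type A_{2}, Milnor number mu = 2.

The Hessian of f at 0 has rank 1. Corank 1: A-series; mu = 2 gives A_2.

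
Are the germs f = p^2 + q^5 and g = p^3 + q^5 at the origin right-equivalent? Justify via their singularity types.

No.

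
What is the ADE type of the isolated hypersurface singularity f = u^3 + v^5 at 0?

E8

The Hessian of f at 0 has rank 0. Corank 2; j^3 = u^3 is a perfect cube, so E-series; the 5-jet and mu = 8 give E_8.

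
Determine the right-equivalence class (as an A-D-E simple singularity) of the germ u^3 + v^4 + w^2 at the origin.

E_{6}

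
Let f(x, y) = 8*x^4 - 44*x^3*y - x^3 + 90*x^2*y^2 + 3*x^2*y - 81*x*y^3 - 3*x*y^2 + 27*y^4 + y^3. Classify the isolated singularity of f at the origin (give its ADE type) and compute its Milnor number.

Type E_{7}, Milnor number mu = 7.

The Hessian of f at 0 has rank 0. Corank 2; j^3 = -(x - y)^3 is a perfect cube, so E-series; the 4-jet and mu = 7 give E_7.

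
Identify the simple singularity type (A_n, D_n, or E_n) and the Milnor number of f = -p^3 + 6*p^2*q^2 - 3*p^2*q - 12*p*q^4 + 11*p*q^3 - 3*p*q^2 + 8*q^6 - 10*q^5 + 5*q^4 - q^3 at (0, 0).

Type E7, Milnor number mu = 7.

The Hessian of f at 0 has rank 0. Corank 2; j^3 = -(p + q)^3 is a perfect cube, so E-series; the 4-jet and mu = 7 give E_7.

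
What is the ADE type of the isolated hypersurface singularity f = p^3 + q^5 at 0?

E8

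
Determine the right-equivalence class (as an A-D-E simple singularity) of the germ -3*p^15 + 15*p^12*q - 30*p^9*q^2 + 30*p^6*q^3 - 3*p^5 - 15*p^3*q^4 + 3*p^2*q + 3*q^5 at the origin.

D6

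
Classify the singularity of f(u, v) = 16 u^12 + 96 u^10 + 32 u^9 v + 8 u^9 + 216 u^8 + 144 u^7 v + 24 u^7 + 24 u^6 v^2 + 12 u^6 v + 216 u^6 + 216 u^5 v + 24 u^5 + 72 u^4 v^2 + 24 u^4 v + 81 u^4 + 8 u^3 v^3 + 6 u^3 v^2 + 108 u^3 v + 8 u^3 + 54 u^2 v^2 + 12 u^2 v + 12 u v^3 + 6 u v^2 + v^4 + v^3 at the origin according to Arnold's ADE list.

The Hessian of f at 0 is [[0, 0], [0, 0]] with rank 0, so corank 2. A Groebner basis of the Jacobian ideal J(f) in C{u,v} is {v^4, u*v^2 + 4*v^3/9, u^2 + u*v + v^2/4}; counting standard monomials gives mu = 6. Corank 2; j^3 = (2*u + v)^3 is a perfect cube, so E-series; the 4-jet and mu = 6 give E_6.

E_{6}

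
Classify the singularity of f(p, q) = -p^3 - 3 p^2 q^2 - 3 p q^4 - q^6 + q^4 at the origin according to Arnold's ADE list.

E_{6}

The Hessian of f at 0 is [[0, 0], [0, 0]] with rank 0, so corank 2. A Groebner basis of the Jacobian ideal J(f) in C{p,q} is {p^3, p^2*q, p^2/2 + p*q^2, q^3}; counting standard monomials gives mu = 6. Corank 2; j^3 = -p^3 is a perfect cube, so E-series; the 4-jet and mu = 6 give E_6.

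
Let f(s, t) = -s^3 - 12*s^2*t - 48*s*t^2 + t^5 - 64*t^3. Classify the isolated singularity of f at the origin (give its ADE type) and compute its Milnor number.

Type E_8, Milnor number mu = 8.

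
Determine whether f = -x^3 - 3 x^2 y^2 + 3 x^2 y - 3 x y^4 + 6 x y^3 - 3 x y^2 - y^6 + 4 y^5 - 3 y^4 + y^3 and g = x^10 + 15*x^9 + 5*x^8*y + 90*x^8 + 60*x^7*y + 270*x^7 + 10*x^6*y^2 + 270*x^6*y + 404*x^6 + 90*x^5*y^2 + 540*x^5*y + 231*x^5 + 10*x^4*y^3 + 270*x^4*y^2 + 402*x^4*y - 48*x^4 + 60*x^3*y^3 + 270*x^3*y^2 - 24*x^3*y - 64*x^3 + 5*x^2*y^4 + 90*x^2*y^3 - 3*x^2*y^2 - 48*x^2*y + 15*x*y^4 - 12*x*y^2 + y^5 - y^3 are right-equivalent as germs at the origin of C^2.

Yes.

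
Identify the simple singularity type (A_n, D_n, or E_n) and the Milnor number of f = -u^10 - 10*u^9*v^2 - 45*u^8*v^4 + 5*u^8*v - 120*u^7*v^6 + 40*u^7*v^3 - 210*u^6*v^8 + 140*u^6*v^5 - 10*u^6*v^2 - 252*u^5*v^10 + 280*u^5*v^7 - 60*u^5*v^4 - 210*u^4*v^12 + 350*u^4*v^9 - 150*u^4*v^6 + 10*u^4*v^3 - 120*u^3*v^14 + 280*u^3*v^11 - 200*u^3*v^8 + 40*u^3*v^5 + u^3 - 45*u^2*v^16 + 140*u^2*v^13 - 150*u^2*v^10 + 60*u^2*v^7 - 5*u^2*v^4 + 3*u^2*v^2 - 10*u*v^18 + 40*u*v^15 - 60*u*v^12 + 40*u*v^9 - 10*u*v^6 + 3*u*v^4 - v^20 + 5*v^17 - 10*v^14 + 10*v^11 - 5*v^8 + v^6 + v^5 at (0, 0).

Type E_8, Milnor number mu = 8.

The Hessian of f at 0 is [[0, 0], [0, 0]] with rank 0, so corank 2. A Groebner basis of the Jacobian ideal J(f) in C{u,v} is {v^4, u^3, u^2/2 + u*v^2}; counting standard monomials gives mu = 8. Corank 2; j^3 = u^3 is a perfect cube, so E-series; the 5-jet and mu = 8 give E_8.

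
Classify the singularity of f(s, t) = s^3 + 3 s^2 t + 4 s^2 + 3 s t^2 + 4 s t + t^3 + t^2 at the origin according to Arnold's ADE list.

The Hessian of f at 0 has rank 1. Corank 1: A-series; mu = 2 gives A_2.

A_{2}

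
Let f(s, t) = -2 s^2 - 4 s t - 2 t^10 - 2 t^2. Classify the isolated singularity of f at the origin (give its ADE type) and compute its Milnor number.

Type A_{9}, Milnor number mu = 9.

The Hessian of f at 0 has rank 1. Corank 1: A-series; mu = 9 gives A_9.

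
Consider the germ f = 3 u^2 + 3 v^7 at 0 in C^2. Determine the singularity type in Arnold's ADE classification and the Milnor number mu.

The Hessian of f at 0 has rank 1. Corank 1: A-series; mu = 6 gives A_6.

Type A_{6}, Milnor number mu = 6.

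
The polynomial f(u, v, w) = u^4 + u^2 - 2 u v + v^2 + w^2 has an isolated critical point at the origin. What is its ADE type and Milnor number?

Type A_{3}, Milnor number mu = 3.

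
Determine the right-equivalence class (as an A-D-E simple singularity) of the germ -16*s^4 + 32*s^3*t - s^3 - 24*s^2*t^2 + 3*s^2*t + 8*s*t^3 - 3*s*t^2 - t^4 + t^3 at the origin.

E_{6}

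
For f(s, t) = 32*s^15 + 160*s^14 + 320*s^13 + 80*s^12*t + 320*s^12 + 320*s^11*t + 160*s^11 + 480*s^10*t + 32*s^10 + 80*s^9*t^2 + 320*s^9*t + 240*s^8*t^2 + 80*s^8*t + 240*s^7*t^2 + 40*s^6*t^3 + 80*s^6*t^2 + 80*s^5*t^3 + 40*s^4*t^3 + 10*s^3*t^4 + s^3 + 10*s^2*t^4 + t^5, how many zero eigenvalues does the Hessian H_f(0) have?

2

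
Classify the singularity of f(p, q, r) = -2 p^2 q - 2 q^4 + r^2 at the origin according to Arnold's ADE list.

The Hessian of f at 0 is [[0, 0, 0], [0, 0, 0], [0, 0, 2]] with rank 1, so corank 2. A Groebner basis of the Jacobian ideal J(f) in C{p,q,r} is {p^3, p^2/4 + q^3, p*q, r}; counting standard monomials gives mu = 5. Corank 2; j^3 = -2*p^2*q has shape L^2 M (L != M), so D-series; mu = 5 gives D_5.

D5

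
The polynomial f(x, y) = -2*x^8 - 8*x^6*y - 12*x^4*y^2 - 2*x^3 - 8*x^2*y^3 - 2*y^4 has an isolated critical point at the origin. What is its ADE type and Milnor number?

Type E_6, Milnor number mu = 6.

The Hessian of f at 0 is [[0, 0], [0, 0]] with rank 0, so corank 2. A Groebner basis of the Jacobian ideal J(f) in C{x,y} is {y^3, x^2}; counting standard monomials gives mu = 6. Corank 2; j^3 = -2*x^3 is a perfect cube, so E-series; the 4-jet and mu = 6 give E_6.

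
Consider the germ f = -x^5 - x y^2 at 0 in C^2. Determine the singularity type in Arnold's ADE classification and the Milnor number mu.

The Hessian of f at 0 is [[0, 0], [0, 0]] with rank 0, so corank 2. A Groebner basis of the Jacobian ideal J(f) in C{x,y} is {x^4 + y^2/5, y^3, x*y}; counting standard monomials gives mu = 6. Corank 2; j^3 = -x*y^2 has shape L^2 M (L != M), so D-series; mu = 6 gives D_6.

Type D_{6}, Milnor number mu = 6.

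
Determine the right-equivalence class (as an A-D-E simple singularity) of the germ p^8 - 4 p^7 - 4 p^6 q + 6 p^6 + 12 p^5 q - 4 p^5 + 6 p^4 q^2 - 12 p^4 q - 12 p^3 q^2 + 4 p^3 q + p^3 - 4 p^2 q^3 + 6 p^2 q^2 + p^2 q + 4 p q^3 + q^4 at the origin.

D_5

The Hessian of f at 0 is [[0, 0], [0, 0]] with rank 0, so corank 2. A Groebner basis of the Jacobian ideal J(f) in C{p,q} is {p*q^2, -p*q/4 + q^3, p^2 + p*q}; counting standard monomials gives mu = 5. Corank 2; j^3 = p^2*(p + q) has shape L^2 M (L != M), so D-series; mu = 5 gives D_5.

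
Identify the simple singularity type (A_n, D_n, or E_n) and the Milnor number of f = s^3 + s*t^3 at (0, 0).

Type E7, Milnor number mu = 7.

The Hessian of f at 0 has rank 0. Corank 2; j^3 = s^3 is a perfect cube, so E-series; the 4-jet and mu = 7 give E_7.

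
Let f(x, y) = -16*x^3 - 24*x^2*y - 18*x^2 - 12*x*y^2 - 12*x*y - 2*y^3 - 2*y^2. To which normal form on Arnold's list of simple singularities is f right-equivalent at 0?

The Hessian of f at 0 has rank 1. Corank 1: A-series; mu = 2 gives A_2.

A2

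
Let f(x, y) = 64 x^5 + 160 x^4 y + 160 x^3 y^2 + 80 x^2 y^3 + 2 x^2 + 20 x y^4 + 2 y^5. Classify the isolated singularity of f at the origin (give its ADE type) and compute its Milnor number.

Type A_4, Milnor number mu = 4.

The Hessian of f at 0 is [[4, 0], [0, 0]] with rank 1, so corank 1. A Groebner basis of the Jacobian ideal J(f) in C{x,y} is {y^4, x}; counting standard monomials gives mu = 4. Corank 1: A-series; mu = 4 gives A_4.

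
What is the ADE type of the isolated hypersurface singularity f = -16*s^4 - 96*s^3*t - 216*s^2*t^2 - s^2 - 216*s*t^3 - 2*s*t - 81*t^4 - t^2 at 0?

The Hessian of f at 0 is [[-2, -2], [-2, -2]] with rank 1, so corank 1. A Groebner basis of the Jacobian ideal J(f) in C{s,t} is {t^3, s + t}; counting standard monomials gives mu = 3. Corank 1: A-series; mu = 3 gives A_3.

A_3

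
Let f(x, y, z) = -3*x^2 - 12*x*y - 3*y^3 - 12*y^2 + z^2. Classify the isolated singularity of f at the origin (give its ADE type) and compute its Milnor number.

Type A2, Milnor number mu = 2.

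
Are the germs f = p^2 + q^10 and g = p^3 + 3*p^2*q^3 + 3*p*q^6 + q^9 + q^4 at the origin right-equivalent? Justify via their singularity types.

The Hessian of f at 0 has rank 1. Corank 1: A-series; mu = 9 gives A_9. The Hessian of g at 0 has rank 0. Corank 2; j^3 = p^3 is a perfect cube, so E-series; the 4-jet and mu = 6 give E_6. f is A_9 but g is E_6, hence not right-equivalent.

No.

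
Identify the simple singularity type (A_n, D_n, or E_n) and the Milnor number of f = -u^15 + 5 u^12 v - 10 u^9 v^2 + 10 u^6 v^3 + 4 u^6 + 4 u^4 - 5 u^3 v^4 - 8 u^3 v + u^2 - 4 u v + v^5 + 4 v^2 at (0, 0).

Type A4, Milnor number mu = 4.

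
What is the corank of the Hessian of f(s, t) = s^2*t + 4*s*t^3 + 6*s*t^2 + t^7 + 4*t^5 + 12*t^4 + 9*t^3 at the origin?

2

Hessian at 0 has rank 0.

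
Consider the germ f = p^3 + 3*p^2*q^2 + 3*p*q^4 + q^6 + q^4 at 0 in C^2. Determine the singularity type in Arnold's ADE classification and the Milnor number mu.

The Hessian of f at 0 has rank 0. Corank 2; j^3 = p^3 is a perfect cube, so E-series; the 4-jet and mu = 6 give E_6.

Type E6, Milnor number mu = 6.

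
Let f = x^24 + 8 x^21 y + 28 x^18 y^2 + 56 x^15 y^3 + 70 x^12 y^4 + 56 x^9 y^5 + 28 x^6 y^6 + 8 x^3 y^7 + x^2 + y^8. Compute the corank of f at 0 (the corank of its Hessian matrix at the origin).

Hessian at 0 has rank 1.

1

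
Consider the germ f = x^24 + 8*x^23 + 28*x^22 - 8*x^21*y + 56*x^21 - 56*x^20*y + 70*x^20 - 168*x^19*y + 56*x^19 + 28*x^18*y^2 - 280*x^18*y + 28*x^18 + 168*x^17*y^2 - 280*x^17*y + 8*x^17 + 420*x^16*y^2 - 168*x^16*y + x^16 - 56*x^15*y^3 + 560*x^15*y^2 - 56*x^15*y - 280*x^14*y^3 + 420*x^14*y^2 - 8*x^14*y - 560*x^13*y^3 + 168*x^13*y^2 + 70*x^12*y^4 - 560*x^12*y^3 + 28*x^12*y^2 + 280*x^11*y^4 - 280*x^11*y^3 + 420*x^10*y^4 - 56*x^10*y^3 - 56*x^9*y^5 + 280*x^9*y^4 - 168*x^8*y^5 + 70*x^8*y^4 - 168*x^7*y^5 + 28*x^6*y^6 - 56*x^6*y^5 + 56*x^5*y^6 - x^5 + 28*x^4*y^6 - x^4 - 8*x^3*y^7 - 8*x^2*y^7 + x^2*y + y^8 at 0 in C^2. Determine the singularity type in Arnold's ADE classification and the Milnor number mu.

The Hessian of f at 0 is [[0, 0], [0, 0]] with rank 0, so corank 2. A Groebner basis of the Jacobian ideal J(f) in C{x,y} is {x^2/8 + y^7, x^3, x*y}; counting standard monomials gives mu = 9. Corank 2; j^3 = x^2*y has shape L^2 M (L != M), so D-series; mu = 9 gives D_9.

Type D_{9}, Milnor number mu = 9.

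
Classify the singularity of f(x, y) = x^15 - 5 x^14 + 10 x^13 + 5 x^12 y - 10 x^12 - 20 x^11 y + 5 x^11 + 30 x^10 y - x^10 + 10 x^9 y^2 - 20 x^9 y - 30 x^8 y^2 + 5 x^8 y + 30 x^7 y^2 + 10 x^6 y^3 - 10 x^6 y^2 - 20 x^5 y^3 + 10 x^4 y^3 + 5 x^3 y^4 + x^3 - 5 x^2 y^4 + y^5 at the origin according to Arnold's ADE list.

E_8

The Hessian of f at 0 is [[0, 0], [0, 0]] with rank 0, so corank 2. A Groebner basis of the Jacobian ideal J(f) in C{x,y} is {y^4, x^2}; counting standard monomials gives mu = 8. Corank 2; j^3 = x^3 is a perfect cube, so E-series; the 5-jet and mu = 8 give E_8.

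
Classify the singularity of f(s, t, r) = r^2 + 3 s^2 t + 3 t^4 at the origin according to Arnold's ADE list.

D_5

The Hessian of f at 0 has rank 1. Corank 2; j^3 = 3*s^2*t has shape L^2 M (L != M), so D-series; mu = 5 gives D_5.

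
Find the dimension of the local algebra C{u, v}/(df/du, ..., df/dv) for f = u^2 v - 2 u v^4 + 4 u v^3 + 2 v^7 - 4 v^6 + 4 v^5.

8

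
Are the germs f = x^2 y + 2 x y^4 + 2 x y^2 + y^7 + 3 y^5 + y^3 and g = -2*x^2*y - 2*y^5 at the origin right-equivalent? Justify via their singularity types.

Yes.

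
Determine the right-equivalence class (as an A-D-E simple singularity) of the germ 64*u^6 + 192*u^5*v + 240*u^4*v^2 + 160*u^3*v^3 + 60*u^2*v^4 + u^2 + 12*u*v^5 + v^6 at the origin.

A_{5}

The Hessian of f at 0 is [[2, 0], [0, 0]] with rank 1, so corank 1. A Groebner basis of the Jacobian ideal J(f) in C{u,v} is {v^5, u}; counting standard monomials gives mu = 5. Corank 1: A-series; mu = 5 gives A_5.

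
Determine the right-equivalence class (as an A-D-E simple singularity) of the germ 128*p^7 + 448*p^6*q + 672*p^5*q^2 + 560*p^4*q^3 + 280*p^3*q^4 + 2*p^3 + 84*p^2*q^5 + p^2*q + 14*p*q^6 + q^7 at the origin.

D_8

The Hessian of f at 0 is [[0, 0], [0, 0]] with rank 0, so corank 2. A Groebner basis of the Jacobian ideal J(f) in C{p,q} is {-p*q/14 + q^6, p*q^2, p^2 + p*q/2}; counting standard monomials gives mu = 8. Corank 2; j^3 = p^2*(2*p + q) has shape L^2 M (L != M), so D-series; mu = 8 gives D_8.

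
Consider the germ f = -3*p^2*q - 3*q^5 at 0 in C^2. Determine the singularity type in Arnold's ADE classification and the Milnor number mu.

The Hessian of f at 0 is [[0, 0], [0, 0]] with rank 0, so corank 2. A Groebner basis of the Jacobian ideal J(f) in C{p,q} is {p^2/5 + q^4, p^3, p*q}; counting standard monomials gives mu = 6. Corank 2; j^3 = -3*p^2*q has shape L^2 M (L != M), so D-series; mu = 6 gives D_6.

Type D6, Milnor number mu = 6.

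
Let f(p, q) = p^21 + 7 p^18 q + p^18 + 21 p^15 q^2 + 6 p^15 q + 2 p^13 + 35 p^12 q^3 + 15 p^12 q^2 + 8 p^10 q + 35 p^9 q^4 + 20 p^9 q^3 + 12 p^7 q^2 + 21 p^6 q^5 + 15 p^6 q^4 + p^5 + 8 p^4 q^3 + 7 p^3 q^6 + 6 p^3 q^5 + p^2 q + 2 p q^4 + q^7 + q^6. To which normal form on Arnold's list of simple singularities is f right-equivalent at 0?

D7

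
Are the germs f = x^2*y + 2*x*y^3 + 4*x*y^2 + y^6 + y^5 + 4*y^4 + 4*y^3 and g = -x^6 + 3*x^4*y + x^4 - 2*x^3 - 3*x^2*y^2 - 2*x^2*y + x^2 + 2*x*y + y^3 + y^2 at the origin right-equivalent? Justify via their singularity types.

The Hessian of f at 0 is [[0, 0], [0, 0]] with rank 0, so corank 2. A Groebner basis of the Jacobian ideal J(f) in C{x,y} is {x^3 - x^2 - 13*x*y^2 + 14*x*y + 32*y^2, x^2*y + x^2/6 + 25*x*y^2/6 - 11*x*y/3 - 8*y^2, x*y + y^3 + 2*y^2}; counting standard monomials gives mu = 7. Corank 2; j^3 = y*(x + 2*y)^2 has shape L^2 M (L != M), so D-series; mu = 7 gives D_7. The Hessian of g at 0 is [[2, 2], [2, 2]] with rank 1, so corank 1. A Groebner basis of the Jacobian ideal J(g) in C{x,y} is {y^2, x + y}; counting standard monomials gives mu = 2. Corank 1: A-series; mu = 2 gives A_2. f is D_7 but g is A_2, hence not right-equivalent.

No.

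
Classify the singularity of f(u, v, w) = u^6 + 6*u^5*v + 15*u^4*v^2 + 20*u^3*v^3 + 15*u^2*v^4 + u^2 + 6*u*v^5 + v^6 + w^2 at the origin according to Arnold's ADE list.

The Hessian of f at 0 is [[2, 0, 0], [0, 0, 0], [0, 0, 2]] with rank 2, so corank 1. A Groebner basis of the Jacobian ideal J(f) in C{u,v,w} is {v^5, u, w}; counting standard monomials gives mu = 5. Corank 1: A-series; mu = 5 gives A_5.

A_{5}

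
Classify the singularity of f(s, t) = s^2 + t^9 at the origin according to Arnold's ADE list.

A_{8}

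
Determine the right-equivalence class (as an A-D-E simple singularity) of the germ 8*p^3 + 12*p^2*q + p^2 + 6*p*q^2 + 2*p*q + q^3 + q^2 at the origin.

The Hessian of f at 0 has rank 1. Corank 1: A-series; mu = 2 gives A_2.

A_2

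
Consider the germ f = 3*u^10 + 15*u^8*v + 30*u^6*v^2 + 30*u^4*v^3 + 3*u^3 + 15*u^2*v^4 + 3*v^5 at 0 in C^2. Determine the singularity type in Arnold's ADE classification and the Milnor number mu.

Type E_{8}, Milnor number mu = 8.

The Hessian of f at 0 is [[0, 0], [0, 0]] with rank 0, so corank 2. A Groebner basis of the Jacobian ideal J(f) in C{u,v} is {v^4, u^2}; counting standard monomials gives mu = 8. Corank 2; j^3 = 3*u^3 is a perfect cube, so E-series; the 5-jet and mu = 8 give E_8.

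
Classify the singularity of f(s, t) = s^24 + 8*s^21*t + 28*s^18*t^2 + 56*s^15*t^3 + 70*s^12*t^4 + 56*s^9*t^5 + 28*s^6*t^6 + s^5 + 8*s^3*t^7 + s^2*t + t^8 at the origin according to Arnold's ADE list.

D_{9}

The Hessian of f at 0 is [[0, 0], [0, 0]] with rank 0, so corank 2. A Groebner basis of the Jacobian ideal J(f) in C{s,t} is {s^2/8 + t^7, s^3, s*t}; counting standard monomials gives mu = 9. Corank 2; j^3 = s^2*t has shape L^2 M (L != M), so D-series; mu = 9 gives D_9.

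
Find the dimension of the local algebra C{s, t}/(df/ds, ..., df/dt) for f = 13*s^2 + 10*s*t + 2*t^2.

1

The Hessian of f at 0 has rank 2. Corank 0: nondegenerate Morse point, so A_1.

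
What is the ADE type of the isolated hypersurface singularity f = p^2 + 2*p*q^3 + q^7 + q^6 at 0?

The Hessian of f at 0 has rank 1. Corank 1: A-series; mu = 6 gives A_6.

A6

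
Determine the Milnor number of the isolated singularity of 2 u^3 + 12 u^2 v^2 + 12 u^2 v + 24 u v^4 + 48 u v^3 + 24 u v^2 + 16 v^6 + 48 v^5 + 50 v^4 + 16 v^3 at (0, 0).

6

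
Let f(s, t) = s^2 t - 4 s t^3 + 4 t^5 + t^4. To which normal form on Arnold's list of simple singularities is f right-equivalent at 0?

D5

The Hessian of f at 0 has rank 0. Corank 2; j^3 = s^2*t has shape L^2 M (L != M), so D-series; mu = 5 gives D_5.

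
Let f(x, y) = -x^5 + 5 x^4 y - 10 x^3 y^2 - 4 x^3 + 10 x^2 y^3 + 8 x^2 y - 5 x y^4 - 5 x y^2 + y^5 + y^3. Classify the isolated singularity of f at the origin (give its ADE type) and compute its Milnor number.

Type D_6, Milnor number mu = 6.

The Hessian of f at 0 has rank 0. Corank 2; j^3 = -(x - y)*(2*x - y)^2 has shape L^2 M (L != M), so D-series; mu = 6 gives D_6.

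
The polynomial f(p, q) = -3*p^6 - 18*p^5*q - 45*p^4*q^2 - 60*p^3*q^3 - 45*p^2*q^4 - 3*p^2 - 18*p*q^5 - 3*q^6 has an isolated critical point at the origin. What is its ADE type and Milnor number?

Type A_5, Milnor number mu = 5.

The Hessian of f at 0 is [[-6, 0], [0, 0]] with rank 1, so corank 1. A Groebner basis of the Jacobian ideal J(f) in C{p,q} is {q^5, p}; counting standard monomials gives mu = 5. Corank 1: A-series; mu = 5 gives A_5.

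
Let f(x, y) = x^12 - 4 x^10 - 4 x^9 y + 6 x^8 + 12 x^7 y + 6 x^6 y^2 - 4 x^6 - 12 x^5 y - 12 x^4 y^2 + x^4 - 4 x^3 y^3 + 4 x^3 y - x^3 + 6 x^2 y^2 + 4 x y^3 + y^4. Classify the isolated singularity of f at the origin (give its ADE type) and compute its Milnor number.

Type E_6, Milnor number mu = 6.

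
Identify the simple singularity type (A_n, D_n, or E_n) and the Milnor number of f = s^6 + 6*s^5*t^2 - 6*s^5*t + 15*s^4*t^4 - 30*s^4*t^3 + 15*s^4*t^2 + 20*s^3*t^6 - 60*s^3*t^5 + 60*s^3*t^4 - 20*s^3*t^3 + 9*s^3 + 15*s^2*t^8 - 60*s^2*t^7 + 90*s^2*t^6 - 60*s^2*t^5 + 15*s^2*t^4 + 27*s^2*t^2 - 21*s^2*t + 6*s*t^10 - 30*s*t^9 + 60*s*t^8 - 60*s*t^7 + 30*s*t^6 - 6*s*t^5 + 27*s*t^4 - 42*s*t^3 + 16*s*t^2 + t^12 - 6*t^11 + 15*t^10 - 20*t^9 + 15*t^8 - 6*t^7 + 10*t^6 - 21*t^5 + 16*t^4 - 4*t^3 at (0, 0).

The Hessian of f at 0 is [[0, 0], [0, 0]] with rank 0, so corank 2. A Groebner basis of the Jacobian ideal J(f) in C{s,t} is {-s^2 + 5*s*t/3 + t^4 + t^3/3 - 2*t^2/3, s^3 + 4*s^2/3 - 2207*s*t/9 - 6581*t^3/27 + 1466*t^2/9, s^2*t + 4*s^2/3 - 2227*s*t/18 - 2203*t^3/18 + 737*t^2/9, s^2 + s*t^2 - 5*s*t/3 - t^3 + 2*t^2/3}; counting standard monomials gives mu = 7. Corank 2; j^3 = (s - t)*(3*s - 2*t)^2 has shape L^2 M (L != M), so D-series; mu = 7 gives D_7.

Type D_7, Milnor number mu = 7.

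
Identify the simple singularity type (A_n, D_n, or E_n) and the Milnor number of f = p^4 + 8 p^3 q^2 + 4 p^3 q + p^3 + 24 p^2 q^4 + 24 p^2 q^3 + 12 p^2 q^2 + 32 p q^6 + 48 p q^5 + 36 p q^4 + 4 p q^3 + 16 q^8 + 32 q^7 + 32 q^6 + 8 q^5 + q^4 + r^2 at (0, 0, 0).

Type E_6, Milnor number mu = 6.

The Hessian of f at 0 has rank 1. Corank 2; j^3 = p^3 is a perfect cube, so E-series; the 4-jet and mu = 6 give E_6.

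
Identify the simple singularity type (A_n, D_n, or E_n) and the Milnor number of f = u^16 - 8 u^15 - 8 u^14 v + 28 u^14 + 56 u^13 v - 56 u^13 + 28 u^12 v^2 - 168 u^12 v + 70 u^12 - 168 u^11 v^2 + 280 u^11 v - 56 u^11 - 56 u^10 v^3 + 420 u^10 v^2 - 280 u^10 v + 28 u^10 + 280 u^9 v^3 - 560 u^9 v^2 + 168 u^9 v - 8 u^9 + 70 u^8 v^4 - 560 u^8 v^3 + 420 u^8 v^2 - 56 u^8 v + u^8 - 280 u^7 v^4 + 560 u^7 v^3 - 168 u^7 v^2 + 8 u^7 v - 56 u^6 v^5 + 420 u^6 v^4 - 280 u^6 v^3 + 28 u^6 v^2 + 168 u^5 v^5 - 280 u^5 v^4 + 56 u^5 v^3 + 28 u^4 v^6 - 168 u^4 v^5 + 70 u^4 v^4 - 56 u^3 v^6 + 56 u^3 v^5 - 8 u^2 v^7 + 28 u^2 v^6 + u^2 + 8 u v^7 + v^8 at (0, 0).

The Hessian of f at 0 is [[2, 0], [0, 0]] with rank 1, so corank 1. A Groebner basis of the Jacobian ideal J(f) in C{u,v} is {v^7, u}; counting standard monomials gives mu = 7. Corank 1: A-series; mu = 7 gives A_7.

Type A_7, Milnor number mu = 7.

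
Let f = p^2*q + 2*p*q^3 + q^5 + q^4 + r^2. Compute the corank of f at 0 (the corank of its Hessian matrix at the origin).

2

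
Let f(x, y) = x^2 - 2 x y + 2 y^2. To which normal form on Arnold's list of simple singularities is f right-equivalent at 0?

The Hessian of f at 0 is [[2, -2], [-2, 4]] with rank 2, so corank 0. A Groebner basis of the Jacobian ideal J(f) in C{x,y} is {x, y}; counting standard monomials gives mu = 1. Corank 0: nondegenerate Morse point, so A_1.

A_{1}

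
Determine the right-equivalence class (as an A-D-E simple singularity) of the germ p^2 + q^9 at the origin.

The Hessian of f at 0 is [[2, 0], [0, 0]] with rank 1, so corank 1. A Groebner basis of the Jacobian ideal J(f) in C{p,q} is {q^8, p}; counting standard monomials gives mu = 8. Corank 1: A-series; mu = 8 gives A_8.

A_{8}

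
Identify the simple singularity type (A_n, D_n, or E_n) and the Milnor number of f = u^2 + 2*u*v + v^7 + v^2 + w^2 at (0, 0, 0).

Type A_{6}, Milnor number mu = 6.

The Hessian of f at 0 has rank 2. Corank 1: A-series; mu = 6 gives A_6.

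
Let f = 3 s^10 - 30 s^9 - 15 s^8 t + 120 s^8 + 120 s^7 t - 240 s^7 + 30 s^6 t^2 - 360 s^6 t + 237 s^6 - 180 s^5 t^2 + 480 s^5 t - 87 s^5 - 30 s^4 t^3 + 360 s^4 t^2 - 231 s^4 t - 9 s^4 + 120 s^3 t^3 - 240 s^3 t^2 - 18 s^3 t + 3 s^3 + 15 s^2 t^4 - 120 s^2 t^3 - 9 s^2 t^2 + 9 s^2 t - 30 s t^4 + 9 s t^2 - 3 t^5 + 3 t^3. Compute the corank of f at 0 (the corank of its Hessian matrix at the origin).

Hessian at 0 has rank 0.

2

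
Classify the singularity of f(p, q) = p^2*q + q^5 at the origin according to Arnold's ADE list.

The Hessian of f at 0 is [[0, 0], [0, 0]] with rank 0, so corank 2. A Groebner basis of the Jacobian ideal J(f) in C{p,q} is {p^2/5 + q^4, p^3, p*q}; counting standard monomials gives mu = 6. Corank 2; j^3 = p^2*q has shape L^2 M (L != M), so D-series; mu = 6 gives D_6.

D_{6}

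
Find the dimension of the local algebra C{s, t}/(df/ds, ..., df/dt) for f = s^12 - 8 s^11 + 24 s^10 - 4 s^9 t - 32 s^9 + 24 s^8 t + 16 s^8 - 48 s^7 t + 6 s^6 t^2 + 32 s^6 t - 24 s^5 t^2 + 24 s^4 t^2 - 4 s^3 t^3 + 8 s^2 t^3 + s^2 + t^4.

The Hessian of f at 0 is [[2, 0], [0, 0]] with rank 1, so corank 1. A Groebner basis of the Jacobian ideal J(f) in C{s,t} is {t^3, s}; counting standard monomials gives mu = 3. Corank 1: A-series; mu = 3 gives A_3.

3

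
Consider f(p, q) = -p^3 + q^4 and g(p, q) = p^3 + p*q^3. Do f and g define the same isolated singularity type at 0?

The Hessian of f at 0 has rank 0. Corank 2; j^3 = -p^3 is a perfect cube, so E-series; the 4-jet and mu = 6 give E_6. The Hessian of g at 0 has rank 0. Corank 2; j^3 = p^3 is a perfect cube, so E-series; the 4-jet and mu = 7 give E_7. f is E_6 but g is E_7, hence not right-equivalent.

No.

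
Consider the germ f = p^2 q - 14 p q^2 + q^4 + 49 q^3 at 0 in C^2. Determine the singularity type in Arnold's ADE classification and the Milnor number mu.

Type D_{5}, Milnor number mu = 5.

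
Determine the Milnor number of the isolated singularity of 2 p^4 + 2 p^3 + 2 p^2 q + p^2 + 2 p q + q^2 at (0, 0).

3

The Hessian of f at 0 is [[2, 2], [2, 2]] with rank 1, so corank 1. A Groebner basis of the Jacobian ideal J(f) in C{p,q} is {p^2 + p + q, p*q - p - q, p + q^2 + q}; counting standard monomials gives mu = 3. Corank 1: A-series; mu = 3 gives A_3.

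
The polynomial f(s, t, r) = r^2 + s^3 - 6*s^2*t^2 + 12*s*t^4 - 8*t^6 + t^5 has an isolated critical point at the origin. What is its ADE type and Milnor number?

The Hessian of f at 0 is [[0, 0, 0], [0, 0, 0], [0, 0, 2]] with rank 1, so corank 2. A Groebner basis of the Jacobian ideal J(f) in C{s,t,r} is {t^4, s^3, -s^2/4 + s*t^2, r}; counting standard monomials gives mu = 8. Corank 2; j^3 = s^3 is a perfect cube, so E-series; the 5-jet and mu = 8 give E_8.

Type E8, Milnor number mu = 8.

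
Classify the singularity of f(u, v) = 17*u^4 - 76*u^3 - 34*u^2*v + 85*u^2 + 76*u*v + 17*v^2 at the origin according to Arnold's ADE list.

A_{1}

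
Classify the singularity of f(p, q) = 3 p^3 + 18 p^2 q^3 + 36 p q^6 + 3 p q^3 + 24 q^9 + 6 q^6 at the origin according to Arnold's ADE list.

E_7

The Hessian of f at 0 is [[0, 0], [0, 0]] with rank 0, so corank 2. A Groebner basis of the Jacobian ideal J(f) in C{p,q} is {p^3, p*q^2, 3*p^2 + q^3}; counting standard monomials gives mu = 7. Corank 2; j^3 = 3*p^3 is a perfect cube, so E-series; the 4-jet and mu = 7 give E_7.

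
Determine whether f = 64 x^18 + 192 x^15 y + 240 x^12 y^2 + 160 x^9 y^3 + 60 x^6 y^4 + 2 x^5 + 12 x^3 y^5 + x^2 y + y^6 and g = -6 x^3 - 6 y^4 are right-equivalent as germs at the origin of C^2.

The Hessian of f at 0 has rank 0. Corank 2; j^3 = x^2*y has shape L^2 M (L != M), so D-series; mu = 7 gives D_7. The Hessian of g at 0 has rank 0. Corank 2; j^3 = -6*x^3 is a perfect cube, so E-series; the 4-jet and mu = 6 give E_6. f is D_7 but g is E_6, hence not right-equivalent.

No.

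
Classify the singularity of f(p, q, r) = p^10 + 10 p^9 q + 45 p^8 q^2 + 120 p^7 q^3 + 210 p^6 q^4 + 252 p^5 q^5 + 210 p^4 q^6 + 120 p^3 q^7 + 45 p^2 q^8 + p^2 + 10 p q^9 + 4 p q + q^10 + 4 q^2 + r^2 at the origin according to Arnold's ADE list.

The Hessian of f at 0 has rank 2. Corank 1: A-series; mu = 9 gives A_9.

A_{9}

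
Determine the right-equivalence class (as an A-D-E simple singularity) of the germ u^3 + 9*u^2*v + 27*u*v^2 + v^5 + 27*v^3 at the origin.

E8

The Hessian of f at 0 has rank 0. Corank 2; j^3 = (u + 3*v)^3 is a perfect cube, so E-series; the 5-jet and mu = 8 give E_8.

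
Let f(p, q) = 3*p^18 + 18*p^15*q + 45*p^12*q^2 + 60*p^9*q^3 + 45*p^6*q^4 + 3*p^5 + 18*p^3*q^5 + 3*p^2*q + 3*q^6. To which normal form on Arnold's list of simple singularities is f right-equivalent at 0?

The Hessian of f at 0 is [[0, 0], [0, 0]] with rank 0, so corank 2. A Groebner basis of the Jacobian ideal J(f) in C{p,q} is {p^2/6 + q^5, p^3, p*q}; counting standard monomials gives mu = 7. Corank 2; j^3 = 3*p^2*q has shape L^2 M (L != M), so D-series; mu = 7 gives D_7.

D_7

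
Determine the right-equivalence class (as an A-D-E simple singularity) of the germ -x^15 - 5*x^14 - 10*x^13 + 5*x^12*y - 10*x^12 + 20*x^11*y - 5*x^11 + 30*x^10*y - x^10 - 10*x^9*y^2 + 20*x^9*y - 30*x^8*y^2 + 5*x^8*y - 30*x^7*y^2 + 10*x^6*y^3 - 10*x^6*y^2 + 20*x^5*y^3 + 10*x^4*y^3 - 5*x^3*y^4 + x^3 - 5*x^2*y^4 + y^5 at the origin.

The Hessian of f at 0 is [[0, 0], [0, 0]] with rank 0, so corank 2. A Groebner basis of the Jacobian ideal J(f) in C{x,y} is {y^4, x^2}; counting standard monomials gives mu = 8. Corank 2; j^3 = x^3 is a perfect cube, so E-series; the 5-jet and mu = 8 give E_8.

E8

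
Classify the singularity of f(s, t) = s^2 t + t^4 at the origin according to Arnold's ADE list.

D_{5}

The Hessian of f at 0 has rank 0. Corank 2; j^3 = s^2*t has shape L^2 M (L != M), so D-series; mu = 5 gives D_5.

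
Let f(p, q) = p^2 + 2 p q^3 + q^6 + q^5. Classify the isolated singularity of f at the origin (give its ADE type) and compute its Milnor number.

Type A_{4}, Milnor number mu = 4.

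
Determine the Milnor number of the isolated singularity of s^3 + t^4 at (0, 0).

6

The Hessian of f at 0 is [[0, 0], [0, 0]] with rank 0, so corank 2. A Groebner basis of the Jacobian ideal J(f) in C{s,t} is {t^3, s^2}; counting standard monomials gives mu = 6. Corank 2; j^3 = s^3 is a perfect cube, so E-series; the 4-jet and mu = 6 give E_6.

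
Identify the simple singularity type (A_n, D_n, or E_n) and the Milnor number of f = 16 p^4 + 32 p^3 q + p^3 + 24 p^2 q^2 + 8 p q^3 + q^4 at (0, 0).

Type E_{6}, Milnor number mu = 6.

The Hessian of f at 0 has rank 0. Corank 2; j^3 = p^3 is a perfect cube, so E-series; the 4-jet and mu = 6 give E_6.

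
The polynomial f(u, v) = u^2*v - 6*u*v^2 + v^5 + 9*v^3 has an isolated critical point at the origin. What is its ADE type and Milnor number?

Type D_{6}, Milnor number mu = 6.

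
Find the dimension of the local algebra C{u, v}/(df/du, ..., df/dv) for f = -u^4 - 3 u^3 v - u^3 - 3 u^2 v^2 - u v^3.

7

The Hessian of f at 0 has rank 0. Corank 2; j^3 = -u^3 is a perfect cube, so E-series; the 4-jet and mu = 7 give E_7.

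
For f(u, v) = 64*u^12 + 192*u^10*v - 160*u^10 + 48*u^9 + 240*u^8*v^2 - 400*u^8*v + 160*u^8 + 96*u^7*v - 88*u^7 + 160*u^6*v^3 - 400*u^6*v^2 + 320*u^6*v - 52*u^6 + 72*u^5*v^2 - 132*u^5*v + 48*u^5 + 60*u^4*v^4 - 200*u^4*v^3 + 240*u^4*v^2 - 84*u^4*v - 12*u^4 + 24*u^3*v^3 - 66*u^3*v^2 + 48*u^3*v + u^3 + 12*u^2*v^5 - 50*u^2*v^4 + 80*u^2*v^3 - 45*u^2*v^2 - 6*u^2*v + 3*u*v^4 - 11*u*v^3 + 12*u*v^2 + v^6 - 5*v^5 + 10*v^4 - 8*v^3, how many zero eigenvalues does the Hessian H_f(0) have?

The Hessian at 0 is [[0, 0], [0, 0]] of rank 0; hence corank 2.

2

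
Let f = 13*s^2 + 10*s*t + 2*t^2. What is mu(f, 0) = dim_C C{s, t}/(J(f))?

The Hessian of f at 0 is [[26, 10], [10, 4]] with rank 2, so corank 0. A Groebner basis of the Jacobian ideal J(f) in C{s,t} is {s, t}; counting standard monomials gives mu = 1. Corank 0: nondegenerate Morse point, so A_1.

1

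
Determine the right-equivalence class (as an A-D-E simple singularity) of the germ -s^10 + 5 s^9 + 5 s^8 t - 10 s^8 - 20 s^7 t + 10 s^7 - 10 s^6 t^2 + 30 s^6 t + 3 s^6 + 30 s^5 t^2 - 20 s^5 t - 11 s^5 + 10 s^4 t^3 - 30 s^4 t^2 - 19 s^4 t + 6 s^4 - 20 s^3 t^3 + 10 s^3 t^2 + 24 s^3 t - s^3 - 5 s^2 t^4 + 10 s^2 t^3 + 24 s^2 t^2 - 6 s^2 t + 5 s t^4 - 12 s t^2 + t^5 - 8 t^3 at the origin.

E_8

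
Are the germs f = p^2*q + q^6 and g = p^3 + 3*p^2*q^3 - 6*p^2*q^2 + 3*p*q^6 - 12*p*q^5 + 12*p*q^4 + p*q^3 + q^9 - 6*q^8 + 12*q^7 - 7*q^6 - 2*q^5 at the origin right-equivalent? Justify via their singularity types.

No.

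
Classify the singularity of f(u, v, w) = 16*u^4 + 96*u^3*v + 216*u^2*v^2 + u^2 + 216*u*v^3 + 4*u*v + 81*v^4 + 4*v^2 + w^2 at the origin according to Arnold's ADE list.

The Hessian of f at 0 has rank 2. Corank 1: A-series; mu = 3 gives A_3.

A_3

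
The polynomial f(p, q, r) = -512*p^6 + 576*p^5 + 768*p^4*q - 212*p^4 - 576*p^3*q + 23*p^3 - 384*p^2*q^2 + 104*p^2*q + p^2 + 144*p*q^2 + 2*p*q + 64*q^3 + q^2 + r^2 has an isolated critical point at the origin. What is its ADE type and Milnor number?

Type A2, Milnor number mu = 2.

The Hessian of f at 0 has rank 2. Corank 1: A-series; mu = 2 gives A_2.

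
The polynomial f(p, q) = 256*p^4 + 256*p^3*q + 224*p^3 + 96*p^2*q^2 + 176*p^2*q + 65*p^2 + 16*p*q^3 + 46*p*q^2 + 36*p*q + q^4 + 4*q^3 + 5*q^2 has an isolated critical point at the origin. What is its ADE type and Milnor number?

Type A_{1}, Milnor number mu = 1.

The Hessian of f at 0 is [[130, 36], [36, 10]] with rank 2, so corank 0. A Groebner basis of the Jacobian ideal J(f) in C{p,q} is {p, q}; counting standard monomials gives mu = 1. Corank 0: nondegenerate Morse point, so A_1.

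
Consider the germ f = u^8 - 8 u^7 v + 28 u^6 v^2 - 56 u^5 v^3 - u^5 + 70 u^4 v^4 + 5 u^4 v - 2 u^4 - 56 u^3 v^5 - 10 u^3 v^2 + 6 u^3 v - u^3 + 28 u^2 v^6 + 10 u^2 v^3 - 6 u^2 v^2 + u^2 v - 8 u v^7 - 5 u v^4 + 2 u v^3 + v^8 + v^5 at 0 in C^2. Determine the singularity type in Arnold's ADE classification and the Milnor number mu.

Type D_{9}, Milnor number mu = 9.

The Hessian of f at 0 is [[0, 0], [0, 0]] with rank 0, so corank 2. A Groebner basis of the Jacobian ideal J(f) in C{u,v} is {u^2*v^2 + 11*u^2*v/4 - u^2 - 5*u*v^2/2 + 3*u*v/4 + 3*v^3/4, 53*u^2*v/8 - 2*u^2 + u*v^3 - 21*u*v^2/4 + 13*u*v/8 + 13*v^3/8, 21*u^2*v/2 - 3*u^2 - 7*u*v^2 + 5*u*v/2 + v^4 + 5*v^3/2, u^3 - 3*u^2*v + u^2 + 3*u*v^2 - u*v - v^3}; counting standard monomials gives mu = 9. Corank 2; j^3 = -u^2*(u - v) has shape L^2 M (L != M), so D-series; mu = 9 gives D_9.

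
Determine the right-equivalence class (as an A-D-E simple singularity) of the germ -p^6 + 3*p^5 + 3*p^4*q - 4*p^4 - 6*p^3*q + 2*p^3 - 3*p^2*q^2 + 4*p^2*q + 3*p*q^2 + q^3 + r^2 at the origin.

D_{4}

The Hessian of f at 0 has rank 1. Corank 2; j^3 = (p + q)*(2*p^2 + 2*p*q + q^2) splits into three distinct lines over C (the quadratic factor has nonzero discriminant), so D_4.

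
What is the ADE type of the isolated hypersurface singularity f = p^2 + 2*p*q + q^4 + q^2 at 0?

A3

The Hessian of f at 0 has rank 1. Corank 1: A-series; mu = 3 gives A_3.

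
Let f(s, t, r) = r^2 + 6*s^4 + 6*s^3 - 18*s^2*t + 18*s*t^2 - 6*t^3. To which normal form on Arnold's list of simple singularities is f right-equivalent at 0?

E6

The Hessian of f at 0 has rank 1. Corank 2; j^3 = 6*(s - t)^3 is a perfect cube, so E-series; the 4-jet and mu = 6 give E_6.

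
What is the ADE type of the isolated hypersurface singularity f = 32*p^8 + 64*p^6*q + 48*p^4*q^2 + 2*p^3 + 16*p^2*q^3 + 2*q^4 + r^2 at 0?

E_{6}

The Hessian of f at 0 is [[0, 0, 0], [0, 0, 0], [0, 0, 2]] with rank 1, so corank 2. A Groebner basis of the Jacobian ideal J(f) in C{p,q,r} is {q^3, p^2, r}; counting standard monomials gives mu = 6. Corank 2; j^3 = 2*p^3 is a perfect cube, so E-series; the 4-jet and mu = 6 give E_6.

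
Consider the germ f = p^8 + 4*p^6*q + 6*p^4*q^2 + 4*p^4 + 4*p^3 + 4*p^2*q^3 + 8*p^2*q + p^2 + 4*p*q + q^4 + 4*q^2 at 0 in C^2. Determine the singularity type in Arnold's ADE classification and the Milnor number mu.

Type A_3, Milnor number mu = 3.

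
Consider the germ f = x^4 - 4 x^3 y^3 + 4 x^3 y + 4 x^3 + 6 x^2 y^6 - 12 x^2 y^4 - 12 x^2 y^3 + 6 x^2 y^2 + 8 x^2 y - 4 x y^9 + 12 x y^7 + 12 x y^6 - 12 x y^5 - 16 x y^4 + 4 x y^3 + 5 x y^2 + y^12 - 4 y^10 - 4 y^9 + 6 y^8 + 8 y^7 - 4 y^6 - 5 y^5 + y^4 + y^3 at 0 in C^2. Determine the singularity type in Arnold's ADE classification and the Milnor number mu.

Type D_5, Milnor number mu = 5.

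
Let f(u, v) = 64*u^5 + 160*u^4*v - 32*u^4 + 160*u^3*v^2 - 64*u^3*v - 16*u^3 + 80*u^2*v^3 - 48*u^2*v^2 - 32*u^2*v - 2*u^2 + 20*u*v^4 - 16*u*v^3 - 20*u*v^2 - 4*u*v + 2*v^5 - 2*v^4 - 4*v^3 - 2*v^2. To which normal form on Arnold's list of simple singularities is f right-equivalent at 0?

The Hessian of f at 0 has rank 1. Corank 1: A-series; mu = 4 gives A_4.

A4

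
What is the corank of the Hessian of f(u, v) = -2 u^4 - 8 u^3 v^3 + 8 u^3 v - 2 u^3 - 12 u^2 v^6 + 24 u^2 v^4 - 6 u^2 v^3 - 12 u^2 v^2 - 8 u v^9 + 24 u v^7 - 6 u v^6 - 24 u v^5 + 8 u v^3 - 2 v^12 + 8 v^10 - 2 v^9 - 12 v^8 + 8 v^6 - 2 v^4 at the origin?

2

Hessian at 0 has rank 0.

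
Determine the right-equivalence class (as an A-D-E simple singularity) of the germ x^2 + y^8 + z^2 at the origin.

A_7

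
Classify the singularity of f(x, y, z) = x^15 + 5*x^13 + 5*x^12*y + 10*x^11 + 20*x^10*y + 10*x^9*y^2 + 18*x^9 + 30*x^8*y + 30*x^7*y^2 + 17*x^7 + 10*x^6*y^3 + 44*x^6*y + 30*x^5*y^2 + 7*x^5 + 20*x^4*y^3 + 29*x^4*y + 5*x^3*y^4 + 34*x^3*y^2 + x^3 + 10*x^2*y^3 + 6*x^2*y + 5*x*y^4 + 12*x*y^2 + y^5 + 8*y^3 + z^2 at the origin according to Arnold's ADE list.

The Hessian of f at 0 has rank 1. Corank 2; j^3 = (x + 2*y)^3 is a perfect cube, so E-series; the 5-jet and mu = 8 give E_8.

E_8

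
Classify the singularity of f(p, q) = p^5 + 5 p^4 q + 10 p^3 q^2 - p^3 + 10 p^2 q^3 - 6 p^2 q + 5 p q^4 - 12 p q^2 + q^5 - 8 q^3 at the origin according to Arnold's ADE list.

The Hessian of f at 0 has rank 0. Corank 2; j^3 = -(p + 2*q)^3 is a perfect cube, so E-series; the 5-jet and mu = 8 give E_8.

E8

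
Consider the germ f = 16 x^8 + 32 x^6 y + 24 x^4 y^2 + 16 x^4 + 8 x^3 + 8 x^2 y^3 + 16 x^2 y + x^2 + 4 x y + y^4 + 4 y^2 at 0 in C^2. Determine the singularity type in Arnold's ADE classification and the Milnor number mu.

Type A_{3}, Milnor number mu = 3.

The Hessian of f at 0 has rank 1. Corank 1: A-series; mu = 3 gives A_3.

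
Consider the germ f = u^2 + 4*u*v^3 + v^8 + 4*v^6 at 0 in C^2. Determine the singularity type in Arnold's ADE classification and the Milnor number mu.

Type A_{7}, Milnor number mu = 7.

The Hessian of f at 0 has rank 1. Corank 1: A-series; mu = 7 gives A_7.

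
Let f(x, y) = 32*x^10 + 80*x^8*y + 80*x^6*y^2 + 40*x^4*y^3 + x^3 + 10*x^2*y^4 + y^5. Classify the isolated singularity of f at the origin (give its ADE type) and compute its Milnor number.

Type E8, Milnor number mu = 8.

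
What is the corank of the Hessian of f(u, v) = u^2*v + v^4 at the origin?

2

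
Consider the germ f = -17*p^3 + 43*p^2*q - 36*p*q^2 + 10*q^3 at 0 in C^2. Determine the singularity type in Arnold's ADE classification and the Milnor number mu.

The Hessian of f at 0 has rank 0. Corank 2; j^3 = -(p - q)*(17*p^2 - 26*p*q + 10*q^2) splits into three distinct lines over C (the quadratic factor has nonzero discriminant), so D_4.

Type D_{4}, Milnor number mu = 4.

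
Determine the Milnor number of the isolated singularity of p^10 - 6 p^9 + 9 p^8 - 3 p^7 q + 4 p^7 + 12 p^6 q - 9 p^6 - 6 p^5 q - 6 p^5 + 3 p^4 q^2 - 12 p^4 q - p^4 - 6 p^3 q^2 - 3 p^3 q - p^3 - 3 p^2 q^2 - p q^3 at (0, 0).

7

The Hessian of f at 0 has rank 0. Corank 2; j^3 = -p^3 is a perfect cube, so E-series; the 4-jet and mu = 7 give E_7.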